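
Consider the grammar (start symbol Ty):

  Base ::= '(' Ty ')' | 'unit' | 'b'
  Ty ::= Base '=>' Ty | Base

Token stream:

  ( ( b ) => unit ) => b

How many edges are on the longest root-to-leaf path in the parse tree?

[Ty [Base ( [Ty [Base ( [Ty [Base b]] )] => [Ty [Base unit]]] )] => [Ty [Base b]]]

6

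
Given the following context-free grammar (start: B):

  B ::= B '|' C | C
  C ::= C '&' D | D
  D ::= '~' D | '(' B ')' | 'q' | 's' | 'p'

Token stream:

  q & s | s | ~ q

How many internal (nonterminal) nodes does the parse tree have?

[B [B [B [C [C [D q]] & [D s]]] | [C [D s]]] | [C [D ~ [D q]]]]

12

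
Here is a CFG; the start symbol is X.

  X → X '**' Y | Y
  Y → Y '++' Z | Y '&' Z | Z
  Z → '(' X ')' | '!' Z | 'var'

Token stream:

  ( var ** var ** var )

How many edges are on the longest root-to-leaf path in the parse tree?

8

[X [Y [Z ( [X [X [X [Y [Z var]]] ** [Y [Z var]]] ** [Y [Z var]]] )]]]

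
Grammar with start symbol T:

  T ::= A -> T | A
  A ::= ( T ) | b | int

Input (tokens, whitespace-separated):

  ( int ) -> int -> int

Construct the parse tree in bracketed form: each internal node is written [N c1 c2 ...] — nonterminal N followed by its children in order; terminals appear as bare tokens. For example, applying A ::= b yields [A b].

T
A -> T
( T ) -> T
( A ) -> T
( int ) -> T
( int ) -> A -> T
( int ) -> int -> T
( int ) -> int -> A
( int ) -> int -> int

[T [A ( [T [A int]] )] -> [T [A int] -> [T [A int]]]]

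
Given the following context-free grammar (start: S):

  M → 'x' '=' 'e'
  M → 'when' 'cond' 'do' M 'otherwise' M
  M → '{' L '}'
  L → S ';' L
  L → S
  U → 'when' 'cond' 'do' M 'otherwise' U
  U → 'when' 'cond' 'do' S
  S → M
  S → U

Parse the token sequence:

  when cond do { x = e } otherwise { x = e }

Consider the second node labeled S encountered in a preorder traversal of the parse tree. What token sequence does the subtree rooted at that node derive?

x = e

[S [M when cond do [M { [L [S [M x = e]]] }] otherwise [M { [L [S [M x = e]]] }]]]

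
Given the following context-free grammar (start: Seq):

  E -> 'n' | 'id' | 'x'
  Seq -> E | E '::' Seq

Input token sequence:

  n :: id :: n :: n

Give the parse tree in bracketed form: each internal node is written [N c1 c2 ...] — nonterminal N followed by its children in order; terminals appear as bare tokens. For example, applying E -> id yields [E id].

[Seq [E n] :: [Seq [E id] :: [Seq [E n] :: [Seq [E n]]]]]

Seq
E :: Seq
n :: Seq
n :: E :: Seq
n :: id :: Seq
n :: id :: E :: Seq
n :: id :: n :: Seq
n :: id :: n :: E
n :: id :: n :: n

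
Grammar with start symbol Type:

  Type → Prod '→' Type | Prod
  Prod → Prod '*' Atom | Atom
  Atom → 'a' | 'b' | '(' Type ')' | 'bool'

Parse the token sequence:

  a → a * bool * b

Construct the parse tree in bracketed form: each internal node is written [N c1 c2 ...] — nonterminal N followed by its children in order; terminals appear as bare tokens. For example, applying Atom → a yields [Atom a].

[Type [Prod [Atom a]] → [Type [Prod [Prod [Prod [Atom a]] * [Atom bool]] * [Atom b]]]]

Type
Prod → Type
Atom → Type
a → Type
a → Prod
a → Prod * Atom
a → Prod * Atom * Atom
a → Atom * Atom * Atom
a → a * Atom * Atom
a → a * bool * Atom
a → a * bool * b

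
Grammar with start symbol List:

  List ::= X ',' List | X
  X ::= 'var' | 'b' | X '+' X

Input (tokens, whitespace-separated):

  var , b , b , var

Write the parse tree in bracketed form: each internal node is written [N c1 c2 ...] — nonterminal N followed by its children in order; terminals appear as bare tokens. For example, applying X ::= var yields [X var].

List
X , List
var , List
var , X , List
var , b , List
var , b , X , List
var , b , b , List
var , b , b , X
var , b , b , var

[List [X var] , [List [X b] , [List [X b] , [List [X var]]]]]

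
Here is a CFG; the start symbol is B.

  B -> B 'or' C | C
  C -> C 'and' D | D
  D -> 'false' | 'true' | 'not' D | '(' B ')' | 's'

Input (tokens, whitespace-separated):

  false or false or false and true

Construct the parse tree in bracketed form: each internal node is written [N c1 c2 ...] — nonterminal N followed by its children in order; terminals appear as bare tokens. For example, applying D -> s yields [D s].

B
B or C
B or C or C
C or C or C
D or C or C
false or C or C
false or D or C
false or false or C
false or false or C and D
false or false or D and D
false or false or false and D
false or false or false and true

[B [B [B [C [D false]]] or [C [D false]]] or [C [C [D false]] and [D true]]]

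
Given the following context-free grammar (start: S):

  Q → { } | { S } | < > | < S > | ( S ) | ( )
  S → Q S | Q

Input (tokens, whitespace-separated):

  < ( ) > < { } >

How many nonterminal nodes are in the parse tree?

[S [Q < [S [Q ( )]] >] [S [Q < [S [Q { }]] >]]]

8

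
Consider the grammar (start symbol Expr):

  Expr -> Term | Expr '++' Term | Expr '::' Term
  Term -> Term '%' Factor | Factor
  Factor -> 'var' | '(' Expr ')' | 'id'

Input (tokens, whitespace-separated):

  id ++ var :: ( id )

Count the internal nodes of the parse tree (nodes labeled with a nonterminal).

12

[Expr [Expr [Expr [Term [Factor id]]] ++ [Term [Factor var]]] :: [Term [Factor ( [Expr [Term [Factor id]]] )]]]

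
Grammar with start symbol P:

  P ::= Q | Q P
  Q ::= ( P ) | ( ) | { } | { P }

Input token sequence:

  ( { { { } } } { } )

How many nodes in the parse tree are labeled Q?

5

[P [Q ( [P [Q { [P [Q { [P [Q { }]] }]] }] [P [Q { }]]] )]]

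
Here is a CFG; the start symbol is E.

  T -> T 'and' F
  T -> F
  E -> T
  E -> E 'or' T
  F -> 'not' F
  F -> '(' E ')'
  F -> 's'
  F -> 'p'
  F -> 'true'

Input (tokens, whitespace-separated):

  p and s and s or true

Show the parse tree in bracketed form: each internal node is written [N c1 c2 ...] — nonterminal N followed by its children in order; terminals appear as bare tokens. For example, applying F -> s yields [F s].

E
E or T
T or T
T and F or T
T and F and F or T
F and F and F or T
p and F and F or T
p and s and F or T
p and s and s or T
p and s and s or F
p and s and s or true

[E [E [T [T [T [F p]] and [F s]] and [F s]]] or [T [F true]]]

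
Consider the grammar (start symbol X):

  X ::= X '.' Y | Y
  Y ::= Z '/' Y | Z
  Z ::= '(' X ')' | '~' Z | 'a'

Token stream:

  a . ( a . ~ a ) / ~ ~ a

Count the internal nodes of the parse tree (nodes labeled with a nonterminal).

[X [X [Y [Z a]]] . [Y [Z ( [X [X [Y [Z a]]] . [Y [Z ~ [Z a]]]] )] / [Y [Z ~ [Z ~ [Z a]]]]]]

17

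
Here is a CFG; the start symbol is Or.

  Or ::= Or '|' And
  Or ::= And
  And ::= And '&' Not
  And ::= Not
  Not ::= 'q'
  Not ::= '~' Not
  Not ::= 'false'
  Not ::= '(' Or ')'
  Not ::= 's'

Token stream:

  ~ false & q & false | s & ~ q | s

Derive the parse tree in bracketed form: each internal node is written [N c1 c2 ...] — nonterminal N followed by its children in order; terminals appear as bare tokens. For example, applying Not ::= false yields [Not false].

[Or [Or [Or [And [And [And [Not ~ [Not false]]] & [Not q]] & [Not false]]] | [And [And [Not s]] & [Not ~ [Not q]]]] | [And [Not s]]]

Or
Or | And
Or | And | And
And | And | And
And & Not | And | And
And & Not & Not | And | And
Not & Not & Not | And | And
~ Not & Not & Not | And | And
~ false & Not & Not | And | And
~ false & q & Not | And | And
~ false & q & false | And | And
~ false & q & false | And & Not | And
~ false & q & false | Not & Not | And
~ false & q & false | s & Not | And
~ false & q & false | s & ~ Not | And
~ false & q & false | s & ~ q | And
~ false & q & false | s & ~ q | Not
~ false & q & false | s & ~ q | s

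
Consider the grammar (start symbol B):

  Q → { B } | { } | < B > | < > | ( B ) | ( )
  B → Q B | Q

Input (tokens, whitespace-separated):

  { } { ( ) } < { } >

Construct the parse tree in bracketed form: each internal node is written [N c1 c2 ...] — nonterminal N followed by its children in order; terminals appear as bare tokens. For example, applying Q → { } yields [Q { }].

B
Q B
{ } B
{ } Q B
{ } { B } B
{ } { Q } B
{ } { ( ) } B
{ } { ( ) } Q
{ } { ( ) } < B >
{ } { ( ) } < Q >
{ } { ( ) } < { } >

[B [Q { }] [B [Q { [B [Q ( )]] }] [B [Q < [B [Q { }]] >]]]]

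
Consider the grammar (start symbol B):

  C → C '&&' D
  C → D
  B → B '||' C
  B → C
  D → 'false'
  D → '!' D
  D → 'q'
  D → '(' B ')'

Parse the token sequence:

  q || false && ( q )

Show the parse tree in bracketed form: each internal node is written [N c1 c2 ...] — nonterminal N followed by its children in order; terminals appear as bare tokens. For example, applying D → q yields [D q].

[B [B [C [D q]]] || [C [C [D false]] && [D ( [B [C [D q]]] )]]]

B
B || C
C || C
D || C
q || C
q || C && D
q || D && D
q || false && D
q || false && ( B )
q || false && ( C )
q || false && ( D )
q || false && ( q )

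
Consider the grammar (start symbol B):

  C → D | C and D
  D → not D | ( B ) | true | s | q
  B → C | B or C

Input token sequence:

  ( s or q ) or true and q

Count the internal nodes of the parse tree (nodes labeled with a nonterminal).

14

[B [B [C [D ( [B [B [C [D s]]] or [C [D q]]] )]]] or [C [C [D true]] and [D q]]]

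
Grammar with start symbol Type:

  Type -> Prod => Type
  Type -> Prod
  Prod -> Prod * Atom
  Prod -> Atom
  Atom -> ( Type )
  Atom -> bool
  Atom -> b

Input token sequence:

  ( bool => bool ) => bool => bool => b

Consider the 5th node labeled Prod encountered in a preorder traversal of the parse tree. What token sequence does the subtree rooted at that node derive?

bool

[Type [Prod [Atom ( [Type [Prod [Atom bool]] => [Type [Prod [Atom bool]]]] )]] => [Type [Prod [Atom bool]] => [Type [Prod [Atom bool]] => [Type [Prod [Atom b]]]]]]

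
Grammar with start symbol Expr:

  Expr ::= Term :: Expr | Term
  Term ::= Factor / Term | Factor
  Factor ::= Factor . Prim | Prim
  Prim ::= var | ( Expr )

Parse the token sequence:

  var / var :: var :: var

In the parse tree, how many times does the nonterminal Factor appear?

4

[Expr [Term [Factor [Prim var]] / [Term [Factor [Prim var]]]] :: [Expr [Term [Factor [Prim var]]] :: [Expr [Term [Factor [Prim var]]]]]]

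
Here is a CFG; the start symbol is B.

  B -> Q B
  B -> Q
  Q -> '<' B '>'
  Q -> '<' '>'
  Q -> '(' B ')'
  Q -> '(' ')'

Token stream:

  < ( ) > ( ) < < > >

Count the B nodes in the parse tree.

5

[B [Q < [B [Q ( )]] >] [B [Q ( )] [B [Q < [B [Q < >]] >]]]]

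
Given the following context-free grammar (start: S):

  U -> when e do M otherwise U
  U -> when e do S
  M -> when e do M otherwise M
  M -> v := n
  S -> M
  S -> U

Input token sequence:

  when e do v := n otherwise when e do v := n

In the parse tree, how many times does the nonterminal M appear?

[S [U when e do [M v := n] otherwise [U when e do [S [M v := n]]]]]

2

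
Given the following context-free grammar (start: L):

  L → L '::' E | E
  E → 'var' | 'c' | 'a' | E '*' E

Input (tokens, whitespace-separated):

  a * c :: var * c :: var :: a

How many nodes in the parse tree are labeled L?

[L [L [L [L [E [E a] * [E c]]] :: [E [E var] * [E c]]] :: [E var]] :: [E a]]

4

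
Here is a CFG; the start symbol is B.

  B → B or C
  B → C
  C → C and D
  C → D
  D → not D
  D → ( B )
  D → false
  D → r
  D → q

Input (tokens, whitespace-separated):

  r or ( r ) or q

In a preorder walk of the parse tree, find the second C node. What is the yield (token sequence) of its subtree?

( r )

[B [B [B [C [D r]]] or [C [D ( [B [C [D r]]] )]]] or [C [D q]]]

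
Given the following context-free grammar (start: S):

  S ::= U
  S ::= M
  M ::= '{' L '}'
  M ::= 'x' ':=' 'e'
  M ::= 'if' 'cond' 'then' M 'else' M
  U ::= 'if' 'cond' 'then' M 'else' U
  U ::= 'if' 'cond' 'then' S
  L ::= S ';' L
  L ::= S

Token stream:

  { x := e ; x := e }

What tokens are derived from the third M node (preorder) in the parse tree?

[S [M { [L [S [M x := e]] ; [L [S [M x := e]]]] }]]

x := e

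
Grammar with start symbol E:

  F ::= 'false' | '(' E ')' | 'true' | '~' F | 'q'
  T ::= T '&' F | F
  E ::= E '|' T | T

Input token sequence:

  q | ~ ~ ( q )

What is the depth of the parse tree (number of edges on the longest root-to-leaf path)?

8

[E [E [T [F q]]] | [T [F ~ [F ~ [F ( [E [T [F q]]] )]]]]]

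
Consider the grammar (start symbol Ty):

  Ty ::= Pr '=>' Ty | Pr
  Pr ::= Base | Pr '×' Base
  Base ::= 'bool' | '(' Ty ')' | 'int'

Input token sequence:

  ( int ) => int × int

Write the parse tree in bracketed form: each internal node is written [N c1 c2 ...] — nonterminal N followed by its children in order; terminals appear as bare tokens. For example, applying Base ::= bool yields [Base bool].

[Ty [Pr [Base ( [Ty [Pr [Base int]]] )]] => [Ty [Pr [Pr [Base int]] × [Base int]]]]

Ty
Pr => Ty
Base => Ty
( Ty ) => Ty
( Pr ) => Ty
( Base ) => Ty
( int ) => Ty
( int ) => Pr
( int ) => Pr × Base
( int ) => Base × Base
( int ) => int × Base
( int ) => int × int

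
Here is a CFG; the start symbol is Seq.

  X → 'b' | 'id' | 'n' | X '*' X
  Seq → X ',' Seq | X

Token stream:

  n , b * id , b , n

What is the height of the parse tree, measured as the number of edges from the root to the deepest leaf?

[Seq [X n] , [Seq [X [X b] * [X id]] , [Seq [X b] , [Seq [X n]]]]]

5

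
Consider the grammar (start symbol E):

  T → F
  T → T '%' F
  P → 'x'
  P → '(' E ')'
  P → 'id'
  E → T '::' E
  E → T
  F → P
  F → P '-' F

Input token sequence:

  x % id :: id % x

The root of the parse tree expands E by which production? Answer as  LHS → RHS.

[E [T [T [F [P x]]] % [F [P id]]] :: [E [T [T [F [P id]]] % [F [P x]]]]]

E → T '::' E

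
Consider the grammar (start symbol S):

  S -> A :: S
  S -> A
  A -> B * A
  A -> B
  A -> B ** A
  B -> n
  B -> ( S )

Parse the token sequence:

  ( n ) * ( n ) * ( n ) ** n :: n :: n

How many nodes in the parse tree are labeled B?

[S [A [B ( [S [A [B n]]] )] * [A [B ( [S [A [B n]]] )] * [A [B ( [S [A [B n]]] )] ** [A [B n]]]]] :: [S [A [B n]] :: [S [A [B n]]]]]

9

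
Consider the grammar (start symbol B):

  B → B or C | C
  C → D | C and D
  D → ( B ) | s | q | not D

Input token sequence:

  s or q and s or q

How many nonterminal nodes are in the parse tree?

[B [B [B [C [D s]]] or [C [C [D q]] and [D s]]] or [C [D q]]]

11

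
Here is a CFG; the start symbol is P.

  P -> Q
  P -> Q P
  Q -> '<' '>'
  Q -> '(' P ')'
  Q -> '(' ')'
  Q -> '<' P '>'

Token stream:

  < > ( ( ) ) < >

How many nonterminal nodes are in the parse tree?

8

[P [Q < >] [P [Q ( [P [Q ( )]] )] [P [Q < >]]]]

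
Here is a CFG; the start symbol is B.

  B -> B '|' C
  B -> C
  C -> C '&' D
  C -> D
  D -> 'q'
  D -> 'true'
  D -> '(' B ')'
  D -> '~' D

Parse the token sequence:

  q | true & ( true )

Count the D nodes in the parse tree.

[B [B [C [D q]]] | [C [C [D true]] & [D ( [B [C [D true]]] )]]]

4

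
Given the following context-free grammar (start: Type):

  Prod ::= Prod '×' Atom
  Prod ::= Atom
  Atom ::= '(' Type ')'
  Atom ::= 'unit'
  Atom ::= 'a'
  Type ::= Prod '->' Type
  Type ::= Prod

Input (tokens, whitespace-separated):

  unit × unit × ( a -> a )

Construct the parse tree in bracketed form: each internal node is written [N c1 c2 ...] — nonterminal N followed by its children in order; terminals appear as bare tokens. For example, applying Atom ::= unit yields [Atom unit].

Type
Prod
Prod × Atom
Prod × Atom × Atom
Atom × Atom × Atom
unit × Atom × Atom
unit × unit × Atom
unit × unit × ( Type )
unit × unit × ( Prod -> Type )
unit × unit × ( Atom -> Type )
unit × unit × ( a -> Type )
unit × unit × ( a -> Prod )
unit × unit × ( a -> Atom )
unit × unit × ( a -> a )

[Type [Prod [Prod [Prod [Atom unit]] × [Atom unit]] × [Atom ( [Type [Prod [Atom a]] -> [Type [Prod [Atom a]]]] )]]]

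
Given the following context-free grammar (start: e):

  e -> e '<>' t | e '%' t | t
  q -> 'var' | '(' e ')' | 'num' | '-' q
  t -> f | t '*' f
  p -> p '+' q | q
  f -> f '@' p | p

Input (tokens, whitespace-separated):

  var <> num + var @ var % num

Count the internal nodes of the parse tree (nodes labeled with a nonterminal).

20

[e [e [e [t [f [p [q var]]]]] <> [t [f [f [p [p [q num]] + [q var]]] @ [p [q var]]]]] % [t [f [p [q num]]]]]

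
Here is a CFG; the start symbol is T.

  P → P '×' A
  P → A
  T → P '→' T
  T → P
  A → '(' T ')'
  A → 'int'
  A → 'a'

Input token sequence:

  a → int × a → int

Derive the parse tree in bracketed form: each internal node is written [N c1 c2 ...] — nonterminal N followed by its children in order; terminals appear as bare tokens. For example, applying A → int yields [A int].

T
P → T
A → T
a → T
a → P → T
a → P × A → T
a → A × A → T
a → int × A → T
a → int × a → T
a → int × a → P
a → int × a → A
a → int × a → int

[T [P [A a]] → [T [P [P [A int]] × [A a]] → [T [P [A int]]]]]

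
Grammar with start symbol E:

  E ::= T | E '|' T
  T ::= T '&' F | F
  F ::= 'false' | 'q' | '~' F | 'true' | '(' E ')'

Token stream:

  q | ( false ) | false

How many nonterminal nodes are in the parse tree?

12

[E [E [E [T [F q]]] | [T [F ( [E [T [F false]]] )]]] | [T [F false]]]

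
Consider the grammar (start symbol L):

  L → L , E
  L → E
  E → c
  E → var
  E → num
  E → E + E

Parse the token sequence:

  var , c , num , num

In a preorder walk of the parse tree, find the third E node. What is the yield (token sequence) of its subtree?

num

[L [L [L [L [E var]] , [E c]] , [E num]] , [E num]]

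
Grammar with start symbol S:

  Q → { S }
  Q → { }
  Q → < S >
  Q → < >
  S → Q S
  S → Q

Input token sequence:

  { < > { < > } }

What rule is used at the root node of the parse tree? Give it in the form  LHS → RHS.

[S [Q { [S [Q < >] [S [Q { [S [Q < >]] }]]] }]]

S → Q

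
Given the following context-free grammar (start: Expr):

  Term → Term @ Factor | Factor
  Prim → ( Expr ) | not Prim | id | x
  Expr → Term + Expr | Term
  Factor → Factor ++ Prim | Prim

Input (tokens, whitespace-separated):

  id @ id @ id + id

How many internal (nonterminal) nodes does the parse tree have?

14

[Expr [Term [Term [Term [Factor [Prim id]]] @ [Factor [Prim id]]] @ [Factor [Prim id]]] + [Expr [Term [Factor [Prim id]]]]]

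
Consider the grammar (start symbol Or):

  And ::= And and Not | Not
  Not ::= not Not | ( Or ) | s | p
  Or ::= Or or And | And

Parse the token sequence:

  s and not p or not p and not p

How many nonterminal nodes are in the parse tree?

13

[Or [Or [And [And [Not s]] and [Not not [Not p]]]] or [And [And [Not not [Not p]]] and [Not not [Not p]]]]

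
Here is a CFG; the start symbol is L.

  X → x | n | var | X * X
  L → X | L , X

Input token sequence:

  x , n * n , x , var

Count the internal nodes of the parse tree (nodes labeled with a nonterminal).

[L [L [L [L [X x]] , [X [X n] * [X n]]] , [X x]] , [X var]]

10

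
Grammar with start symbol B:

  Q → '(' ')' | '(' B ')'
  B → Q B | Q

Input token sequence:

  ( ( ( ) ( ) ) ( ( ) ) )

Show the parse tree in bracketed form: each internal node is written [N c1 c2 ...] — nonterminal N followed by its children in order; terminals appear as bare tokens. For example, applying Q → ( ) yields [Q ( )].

[B [Q ( [B [Q ( [B [Q ( )] [B [Q ( )]]] )] [B [Q ( [B [Q ( )]] )]]] )]]

B
Q
( B )
( Q B )
( ( B ) B )
( ( Q B ) B )
( ( ( ) B ) B )
( ( ( ) Q ) B )
( ( ( ) ( ) ) B )
( ( ( ) ( ) ) Q )
( ( ( ) ( ) ) ( B ) )
( ( ( ) ( ) ) ( Q ) )
( ( ( ) ( ) ) ( ( ) ) )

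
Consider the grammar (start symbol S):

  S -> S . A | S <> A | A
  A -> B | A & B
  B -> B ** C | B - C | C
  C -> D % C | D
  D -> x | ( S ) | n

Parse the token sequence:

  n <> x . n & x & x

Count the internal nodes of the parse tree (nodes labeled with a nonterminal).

23

[S [S [S [A [B [C [D n]]]]] <> [A [B [C [D x]]]]] . [A [A [A [B [C [D n]]]] & [B [C [D x]]]] & [B [C [D x]]]]]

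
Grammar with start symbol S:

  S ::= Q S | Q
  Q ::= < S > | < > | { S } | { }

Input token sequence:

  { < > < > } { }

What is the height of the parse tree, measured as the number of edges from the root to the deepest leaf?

5

[S [Q { [S [Q < >] [S [Q < >]]] }] [S [Q { }]]]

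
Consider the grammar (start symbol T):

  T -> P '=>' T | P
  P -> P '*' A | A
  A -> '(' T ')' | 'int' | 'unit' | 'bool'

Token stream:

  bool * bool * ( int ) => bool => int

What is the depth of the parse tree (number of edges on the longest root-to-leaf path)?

[T [P [P [P [A bool]] * [A bool]] * [A ( [T [P [A int]]] )]] => [T [P [A bool]] => [T [P [A int]]]]]

6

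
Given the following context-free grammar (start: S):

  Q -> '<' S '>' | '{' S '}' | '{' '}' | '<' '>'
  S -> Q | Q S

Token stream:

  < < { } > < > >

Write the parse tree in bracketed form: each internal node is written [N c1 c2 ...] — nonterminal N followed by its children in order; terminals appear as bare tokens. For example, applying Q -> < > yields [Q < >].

S
Q
< S >
< Q S >
< < S > S >
< < Q > S >
< < { } > S >
< < { } > Q >
< < { } > < > >

[S [Q < [S [Q < [S [Q { }]] >] [S [Q < >]]] >]]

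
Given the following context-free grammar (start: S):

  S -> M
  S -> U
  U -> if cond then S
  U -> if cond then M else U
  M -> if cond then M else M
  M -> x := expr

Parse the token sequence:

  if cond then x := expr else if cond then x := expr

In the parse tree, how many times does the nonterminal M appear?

2

[S [U if cond then [M x := expr] else [U if cond then [S [M x := expr]]]]]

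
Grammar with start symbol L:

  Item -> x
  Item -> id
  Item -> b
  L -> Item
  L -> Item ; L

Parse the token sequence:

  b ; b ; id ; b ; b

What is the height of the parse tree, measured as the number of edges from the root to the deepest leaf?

[L [Item b] ; [L [Item b] ; [L [Item id] ; [L [Item b] ; [L [Item b]]]]]]

6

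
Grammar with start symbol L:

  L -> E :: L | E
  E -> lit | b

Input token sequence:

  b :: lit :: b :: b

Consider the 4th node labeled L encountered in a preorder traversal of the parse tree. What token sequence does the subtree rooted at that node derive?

[L [E b] :: [L [E lit] :: [L [E b] :: [L [E b]]]]]

b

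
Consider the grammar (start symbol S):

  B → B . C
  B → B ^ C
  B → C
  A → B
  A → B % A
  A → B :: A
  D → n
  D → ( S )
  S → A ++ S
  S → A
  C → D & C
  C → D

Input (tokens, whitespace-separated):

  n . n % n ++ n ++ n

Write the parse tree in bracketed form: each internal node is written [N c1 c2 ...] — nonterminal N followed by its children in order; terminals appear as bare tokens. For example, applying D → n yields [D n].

[S [A [B [B [C [D n]]] . [C [D n]]] % [A [B [C [D n]]]]] ++ [S [A [B [C [D n]]]] ++ [S [A [B [C [D n]]]]]]]

S
A ++ S
B % A ++ S
B . C % A ++ S
C . C % A ++ S
D . C % A ++ S
n . C % A ++ S
n . D % A ++ S
n . n % A ++ S
n . n % B ++ S
n . n % C ++ S
n . n % D ++ S
n . n % n ++ S
n . n % n ++ A ++ S
n . n % n ++ B ++ S
n . n % n ++ C ++ S
n . n % n ++ D ++ S
n . n % n ++ n ++ S
n . n % n ++ n ++ A
n . n % n ++ n ++ B
n . n % n ++ n ++ C
n . n % n ++ n ++ D
n . n % n ++ n ++ n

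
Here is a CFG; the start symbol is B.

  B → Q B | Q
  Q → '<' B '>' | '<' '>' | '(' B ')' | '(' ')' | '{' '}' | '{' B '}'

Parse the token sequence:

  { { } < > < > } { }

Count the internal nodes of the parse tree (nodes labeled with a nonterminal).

10

[B [Q { [B [Q { }] [B [Q < >] [B [Q < >]]]] }] [B [Q { }]]]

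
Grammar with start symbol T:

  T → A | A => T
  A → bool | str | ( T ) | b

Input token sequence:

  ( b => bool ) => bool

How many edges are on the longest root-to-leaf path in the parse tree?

5

[T [A ( [T [A b] => [T [A bool]]] )] => [T [A bool]]]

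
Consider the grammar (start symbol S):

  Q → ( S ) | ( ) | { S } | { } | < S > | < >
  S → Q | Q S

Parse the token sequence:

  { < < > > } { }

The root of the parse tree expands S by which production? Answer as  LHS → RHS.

[S [Q { [S [Q < [S [Q < >]] >]] }] [S [Q { }]]]

S → Q S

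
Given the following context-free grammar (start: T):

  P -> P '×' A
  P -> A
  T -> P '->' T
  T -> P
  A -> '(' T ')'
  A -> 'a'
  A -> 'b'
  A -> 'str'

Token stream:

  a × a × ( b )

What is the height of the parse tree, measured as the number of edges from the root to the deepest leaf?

6

[T [P [P [P [A a]] × [A a]] × [A ( [T [P [A b]]] )]]]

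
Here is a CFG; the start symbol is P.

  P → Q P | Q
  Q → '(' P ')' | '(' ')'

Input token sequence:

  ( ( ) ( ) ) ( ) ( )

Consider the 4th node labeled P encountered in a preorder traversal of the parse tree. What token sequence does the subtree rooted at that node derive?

[P [Q ( [P [Q ( )] [P [Q ( )]]] )] [P [Q ( )] [P [Q ( )]]]]

( ) ( )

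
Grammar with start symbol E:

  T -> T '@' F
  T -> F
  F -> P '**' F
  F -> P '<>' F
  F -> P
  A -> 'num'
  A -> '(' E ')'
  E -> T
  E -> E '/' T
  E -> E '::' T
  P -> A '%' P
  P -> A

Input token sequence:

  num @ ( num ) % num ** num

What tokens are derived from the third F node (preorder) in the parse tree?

num

[E [T [T [F [P [A num]]]] @ [F [P [A ( [E [T [F [P [A num]]]]] )] % [P [A num]]] ** [F [P [A num]]]]]]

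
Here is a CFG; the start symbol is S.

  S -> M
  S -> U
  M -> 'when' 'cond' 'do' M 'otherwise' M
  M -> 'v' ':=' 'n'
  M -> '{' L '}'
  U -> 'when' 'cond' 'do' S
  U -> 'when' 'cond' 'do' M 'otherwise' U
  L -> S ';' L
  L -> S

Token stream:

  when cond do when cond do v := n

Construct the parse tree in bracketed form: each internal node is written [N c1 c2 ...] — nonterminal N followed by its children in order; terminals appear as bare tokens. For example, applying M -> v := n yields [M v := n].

[S [U when cond do [S [U when cond do [S [M v := n]]]]]]

S
U
when cond do S
when cond do U
when cond do when cond do S
when cond do when cond do M
when cond do when cond do v := n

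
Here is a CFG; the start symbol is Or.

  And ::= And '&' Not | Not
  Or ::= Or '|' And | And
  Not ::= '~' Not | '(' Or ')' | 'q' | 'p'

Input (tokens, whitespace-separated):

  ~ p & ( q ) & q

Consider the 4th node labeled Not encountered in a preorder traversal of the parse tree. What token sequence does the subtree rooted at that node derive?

[Or [And [And [And [Not ~ [Not p]]] & [Not ( [Or [And [Not q]]] )]] & [Not q]]]

q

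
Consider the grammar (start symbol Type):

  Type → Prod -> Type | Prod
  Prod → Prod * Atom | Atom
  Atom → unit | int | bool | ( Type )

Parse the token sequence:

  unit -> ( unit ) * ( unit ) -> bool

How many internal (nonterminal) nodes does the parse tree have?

17

[Type [Prod [Atom unit]] -> [Type [Prod [Prod [Atom ( [Type [Prod [Atom unit]]] )]] * [Atom ( [Type [Prod [Atom unit]]] )]] -> [Type [Prod [Atom bool]]]]]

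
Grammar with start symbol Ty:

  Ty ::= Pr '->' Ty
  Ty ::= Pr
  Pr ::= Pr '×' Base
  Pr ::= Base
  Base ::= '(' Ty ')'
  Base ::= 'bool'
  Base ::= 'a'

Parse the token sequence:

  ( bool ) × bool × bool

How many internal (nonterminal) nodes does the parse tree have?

[Ty [Pr [Pr [Pr [Base ( [Ty [Pr [Base bool]]] )]] × [Base bool]] × [Base bool]]]

10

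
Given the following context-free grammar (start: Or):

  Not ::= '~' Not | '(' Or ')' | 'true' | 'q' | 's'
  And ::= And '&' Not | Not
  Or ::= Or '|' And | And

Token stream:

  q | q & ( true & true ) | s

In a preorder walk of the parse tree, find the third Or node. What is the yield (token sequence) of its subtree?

q

[Or [Or [Or [And [Not q]]] | [And [And [Not q]] & [Not ( [Or [And [And [Not true]] & [Not true]]] )]]] | [And [Not s]]]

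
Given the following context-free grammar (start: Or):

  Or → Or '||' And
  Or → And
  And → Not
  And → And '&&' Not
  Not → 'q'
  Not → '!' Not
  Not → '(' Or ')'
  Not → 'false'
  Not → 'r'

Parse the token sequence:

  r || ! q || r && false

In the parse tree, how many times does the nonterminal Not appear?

[Or [Or [Or [And [Not r]]] || [And [Not ! [Not q]]]] || [And [And [Not r]] && [Not false]]]

5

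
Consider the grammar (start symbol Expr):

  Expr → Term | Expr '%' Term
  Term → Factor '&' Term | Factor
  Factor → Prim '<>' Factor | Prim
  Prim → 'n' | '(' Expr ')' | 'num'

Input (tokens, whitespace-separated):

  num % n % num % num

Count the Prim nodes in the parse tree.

4

[Expr [Expr [Expr [Expr [Term [Factor [Prim num]]]] % [Term [Factor [Prim n]]]] % [Term [Factor [Prim num]]]] % [Term [Factor [Prim num]]]]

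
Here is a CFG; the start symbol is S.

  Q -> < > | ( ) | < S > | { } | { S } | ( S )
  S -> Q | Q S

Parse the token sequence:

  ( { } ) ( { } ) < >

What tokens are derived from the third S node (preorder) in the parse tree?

[S [Q ( [S [Q { }]] )] [S [Q ( [S [Q { }]] )] [S [Q < >]]]]

( { } ) < >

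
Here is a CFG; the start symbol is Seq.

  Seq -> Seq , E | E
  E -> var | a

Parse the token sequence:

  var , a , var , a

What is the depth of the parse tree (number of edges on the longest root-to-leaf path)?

[Seq [Seq [Seq [Seq [E var]] , [E a]] , [E var]] , [E a]]

5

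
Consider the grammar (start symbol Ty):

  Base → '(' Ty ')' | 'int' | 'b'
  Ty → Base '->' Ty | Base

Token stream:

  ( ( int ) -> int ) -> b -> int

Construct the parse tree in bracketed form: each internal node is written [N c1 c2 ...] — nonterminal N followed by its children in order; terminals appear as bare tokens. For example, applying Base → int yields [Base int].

Ty
Base -> Ty
( Ty ) -> Ty
( Base -> Ty ) -> Ty
( ( Ty ) -> Ty ) -> Ty
( ( Base ) -> Ty ) -> Ty
( ( int ) -> Ty ) -> Ty
( ( int ) -> Base ) -> Ty
( ( int ) -> int ) -> Ty
( ( int ) -> int ) -> Base -> Ty
( ( int ) -> int ) -> b -> Ty
( ( int ) -> int ) -> b -> Base
( ( int ) -> int ) -> b -> int

[Ty [Base ( [Ty [Base ( [Ty [Base int]] )] -> [Ty [Base int]]] )] -> [Ty [Base b] -> [Ty [Base int]]]]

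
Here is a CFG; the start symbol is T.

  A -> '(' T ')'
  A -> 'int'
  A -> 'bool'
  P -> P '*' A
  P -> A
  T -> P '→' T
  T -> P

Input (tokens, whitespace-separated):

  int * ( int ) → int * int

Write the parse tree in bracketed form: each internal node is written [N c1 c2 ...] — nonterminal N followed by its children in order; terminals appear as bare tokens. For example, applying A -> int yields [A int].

[T [P [P [A int]] * [A ( [T [P [A int]]] )]] → [T [P [P [A int]] * [A int]]]]

T
P → T
P * A → T
A * A → T
int * A → T
int * ( T ) → T
int * ( P ) → T
int * ( A ) → T
int * ( int ) → T
int * ( int ) → P
int * ( int ) → P * A
int * ( int ) → A * A
int * ( int ) → int * A
int * ( int ) → int * int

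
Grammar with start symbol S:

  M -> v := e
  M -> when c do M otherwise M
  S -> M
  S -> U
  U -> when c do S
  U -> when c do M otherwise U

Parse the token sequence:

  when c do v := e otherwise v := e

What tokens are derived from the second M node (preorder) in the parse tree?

[S [M when c do [M v := e] otherwise [M v := e]]]

v := e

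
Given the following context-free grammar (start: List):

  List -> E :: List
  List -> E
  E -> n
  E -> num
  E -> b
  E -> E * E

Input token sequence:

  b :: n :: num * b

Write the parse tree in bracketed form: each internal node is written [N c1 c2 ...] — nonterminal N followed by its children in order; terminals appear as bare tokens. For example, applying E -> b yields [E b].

List
E :: List
b :: List
b :: E :: List
b :: n :: List
b :: n :: E
b :: n :: E * E
b :: n :: num * E
b :: n :: num * b

[List [E b] :: [List [E n] :: [List [E [E num] * [E b]]]]]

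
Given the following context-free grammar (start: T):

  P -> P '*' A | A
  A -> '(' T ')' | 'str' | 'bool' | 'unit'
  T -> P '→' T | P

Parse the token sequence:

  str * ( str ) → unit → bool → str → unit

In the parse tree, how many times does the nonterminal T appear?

6

[T [P [P [A str]] * [A ( [T [P [A str]]] )]] → [T [P [A unit]] → [T [P [A bool]] → [T [P [A str]] → [T [P [A unit]]]]]]]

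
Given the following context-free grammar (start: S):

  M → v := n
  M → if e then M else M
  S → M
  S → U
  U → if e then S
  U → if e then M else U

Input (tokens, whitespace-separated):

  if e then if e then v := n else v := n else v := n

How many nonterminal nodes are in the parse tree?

[S [M if e then [M if e then [M v := n] else [M v := n]] else [M v := n]]]

6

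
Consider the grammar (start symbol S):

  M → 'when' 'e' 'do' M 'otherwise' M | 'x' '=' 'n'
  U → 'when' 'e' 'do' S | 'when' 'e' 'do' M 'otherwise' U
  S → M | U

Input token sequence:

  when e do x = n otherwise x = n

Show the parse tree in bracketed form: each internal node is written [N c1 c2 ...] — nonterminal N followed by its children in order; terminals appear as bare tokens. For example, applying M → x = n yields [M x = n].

[S [M when e do [M x = n] otherwise [M x = n]]]

S
M
when e do M otherwise M
when e do x = n otherwise M
when e do x = n otherwise x = n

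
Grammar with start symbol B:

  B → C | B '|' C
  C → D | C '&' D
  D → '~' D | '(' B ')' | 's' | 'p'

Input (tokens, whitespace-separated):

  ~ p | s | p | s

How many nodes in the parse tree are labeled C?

[B [B [B [B [C [D ~ [D p]]]] | [C [D s]]] | [C [D p]]] | [C [D s]]]

4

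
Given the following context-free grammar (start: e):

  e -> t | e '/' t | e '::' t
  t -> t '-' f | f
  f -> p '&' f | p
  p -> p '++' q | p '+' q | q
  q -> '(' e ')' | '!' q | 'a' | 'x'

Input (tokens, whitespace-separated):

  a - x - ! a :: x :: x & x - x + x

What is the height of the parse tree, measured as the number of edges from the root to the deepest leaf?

[e [e [e [t [t [t [f [p [q a]]]] - [f [p [q x]]]] - [f [p [q ! [q a]]]]]] :: [t [f [p [q x]]]]] :: [t [t [f [p [q x]] & [f [p [q x]]]]] - [f [p [p [q x]] + [q x]]]]]

9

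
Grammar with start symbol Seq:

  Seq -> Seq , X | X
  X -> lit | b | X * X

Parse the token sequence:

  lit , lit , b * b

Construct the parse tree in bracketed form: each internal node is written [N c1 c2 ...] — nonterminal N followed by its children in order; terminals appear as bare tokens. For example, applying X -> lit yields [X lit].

[Seq [Seq [Seq [X lit]] , [X lit]] , [X [X b] * [X b]]]

Seq
Seq , X
Seq , X , X
X , X , X
lit , X , X
lit , lit , X
lit , lit , X * X
lit , lit , b * X
lit , lit , b * b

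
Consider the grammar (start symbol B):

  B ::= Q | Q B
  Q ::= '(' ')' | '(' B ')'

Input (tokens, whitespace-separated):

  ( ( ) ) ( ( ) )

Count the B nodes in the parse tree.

[B [Q ( [B [Q ( )]] )] [B [Q ( [B [Q ( )]] )]]]

4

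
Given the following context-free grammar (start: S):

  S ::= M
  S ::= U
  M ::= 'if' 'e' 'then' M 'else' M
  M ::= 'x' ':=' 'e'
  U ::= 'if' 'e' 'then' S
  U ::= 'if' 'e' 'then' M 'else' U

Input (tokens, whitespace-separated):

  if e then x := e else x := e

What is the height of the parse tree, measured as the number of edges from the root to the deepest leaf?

[S [M if e then [M x := e] else [M x := e]]]

3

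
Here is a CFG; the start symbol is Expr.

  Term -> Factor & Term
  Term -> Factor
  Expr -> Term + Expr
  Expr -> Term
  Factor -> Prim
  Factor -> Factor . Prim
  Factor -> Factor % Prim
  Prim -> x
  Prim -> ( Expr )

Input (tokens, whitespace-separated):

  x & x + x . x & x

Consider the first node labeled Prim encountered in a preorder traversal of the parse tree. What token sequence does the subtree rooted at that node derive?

x

[Expr [Term [Factor [Prim x]] & [Term [Factor [Prim x]]]] + [Expr [Term [Factor [Factor [Prim x]] . [Prim x]] & [Term [Factor [Prim x]]]]]]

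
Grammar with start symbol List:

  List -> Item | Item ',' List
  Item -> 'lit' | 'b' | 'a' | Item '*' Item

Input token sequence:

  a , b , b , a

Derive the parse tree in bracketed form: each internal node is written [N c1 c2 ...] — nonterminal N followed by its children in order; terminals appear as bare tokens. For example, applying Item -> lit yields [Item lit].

List
Item , List
a , List
a , Item , List
a , b , List
a , b , Item , List
a , b , b , List
a , b , b , Item
a , b , b , a

[List [Item a] , [List [Item b] , [List [Item b] , [List [Item a]]]]]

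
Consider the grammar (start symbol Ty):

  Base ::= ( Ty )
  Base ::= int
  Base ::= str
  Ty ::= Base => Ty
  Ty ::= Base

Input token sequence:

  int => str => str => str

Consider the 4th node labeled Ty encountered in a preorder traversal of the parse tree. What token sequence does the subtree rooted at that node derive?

str

[Ty [Base int] => [Ty [Base str] => [Ty [Base str] => [Ty [Base str]]]]]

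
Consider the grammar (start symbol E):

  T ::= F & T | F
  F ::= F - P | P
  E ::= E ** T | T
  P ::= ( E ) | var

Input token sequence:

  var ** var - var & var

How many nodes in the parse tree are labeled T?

3

[E [E [T [F [P var]]]] ** [T [F [F [P var]] - [P var]] & [T [F [P var]]]]]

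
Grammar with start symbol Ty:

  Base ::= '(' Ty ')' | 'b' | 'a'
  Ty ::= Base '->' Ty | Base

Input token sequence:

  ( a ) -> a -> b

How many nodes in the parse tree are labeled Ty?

[Ty [Base ( [Ty [Base a]] )] -> [Ty [Base a] -> [Ty [Base b]]]]

4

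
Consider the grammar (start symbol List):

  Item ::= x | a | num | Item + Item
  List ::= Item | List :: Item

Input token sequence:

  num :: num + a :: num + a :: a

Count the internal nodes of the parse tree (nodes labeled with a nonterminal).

12

[List [List [List [List [Item num]] :: [Item [Item num] + [Item a]]] :: [Item [Item num] + [Item a]]] :: [Item a]]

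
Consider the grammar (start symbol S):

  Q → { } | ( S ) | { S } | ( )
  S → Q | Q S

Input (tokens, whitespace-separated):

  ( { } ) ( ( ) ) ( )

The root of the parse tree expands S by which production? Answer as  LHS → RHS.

[S [Q ( [S [Q { }]] )] [S [Q ( [S [Q ( )]] )] [S [Q ( )]]]]

S → Q S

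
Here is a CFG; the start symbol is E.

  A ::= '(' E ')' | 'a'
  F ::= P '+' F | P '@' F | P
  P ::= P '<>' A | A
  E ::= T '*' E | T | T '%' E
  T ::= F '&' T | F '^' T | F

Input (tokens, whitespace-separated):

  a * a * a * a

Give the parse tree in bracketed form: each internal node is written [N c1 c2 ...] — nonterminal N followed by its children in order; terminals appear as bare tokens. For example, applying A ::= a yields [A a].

[E [T [F [P [A a]]]] * [E [T [F [P [A a]]]] * [E [T [F [P [A a]]]] * [E [T [F [P [A a]]]]]]]]

E
T * E
F * E
P * E
A * E
a * E
a * T * E
a * F * E
a * P * E
a * A * E
a * a * E
a * a * T * E
a * a * F * E
a * a * P * E
a * a * A * E
a * a * a * E
a * a * a * T
a * a * a * F
a * a * a * P
a * a * a * A
a * a * a * a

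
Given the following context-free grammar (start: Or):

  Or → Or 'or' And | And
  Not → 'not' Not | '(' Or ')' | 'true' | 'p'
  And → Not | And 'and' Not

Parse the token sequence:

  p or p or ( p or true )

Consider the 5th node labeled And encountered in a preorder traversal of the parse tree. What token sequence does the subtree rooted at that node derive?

[Or [Or [Or [And [Not p]]] or [And [Not p]]] or [And [Not ( [Or [Or [And [Not p]]] or [And [Not true]]] )]]]

true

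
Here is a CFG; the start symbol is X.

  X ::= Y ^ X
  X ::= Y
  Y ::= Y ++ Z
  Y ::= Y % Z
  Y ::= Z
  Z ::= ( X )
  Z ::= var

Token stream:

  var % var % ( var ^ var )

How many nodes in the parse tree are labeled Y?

5

[X [Y [Y [Y [Z var]] % [Z var]] % [Z ( [X [Y [Z var]] ^ [X [Y [Z var]]]] )]]]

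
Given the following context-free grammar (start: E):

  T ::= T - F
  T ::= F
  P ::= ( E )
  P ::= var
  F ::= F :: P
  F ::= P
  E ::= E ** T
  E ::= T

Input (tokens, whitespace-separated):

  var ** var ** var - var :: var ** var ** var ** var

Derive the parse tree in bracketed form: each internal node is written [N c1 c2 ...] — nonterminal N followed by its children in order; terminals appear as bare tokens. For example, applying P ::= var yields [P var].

[E [E [E [E [E [E [T [F [P var]]]] ** [T [F [P var]]]] ** [T [T [F [P var]]] - [F [F [P var]] :: [P var]]]] ** [T [F [P var]]]] ** [T [F [P var]]]] ** [T [F [P var]]]]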